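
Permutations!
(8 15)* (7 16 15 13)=(7 16 15 8 13)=[0, 1, 2, 3, 4, 5, 6, 16, 13, 9, 10, 11, 12, 7, 14, 8, 15]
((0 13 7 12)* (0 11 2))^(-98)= ((0 13 7 12 11 2))^(-98)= (0 11 7)(2 12 13)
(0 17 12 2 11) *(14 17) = [14, 1, 11, 3, 4, 5, 6, 7, 8, 9, 10, 0, 2, 13, 17, 15, 16, 12] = (0 14 17 12 2 11)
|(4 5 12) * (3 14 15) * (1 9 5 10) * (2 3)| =12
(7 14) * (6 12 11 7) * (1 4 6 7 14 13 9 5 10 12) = [0, 4, 2, 3, 6, 10, 1, 13, 8, 5, 12, 14, 11, 9, 7] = (1 4 6)(5 10 12 11 14 7 13 9)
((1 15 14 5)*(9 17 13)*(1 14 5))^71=(1 14 5 15)(9 13 17)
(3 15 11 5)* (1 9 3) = [0, 9, 2, 15, 4, 1, 6, 7, 8, 3, 10, 5, 12, 13, 14, 11] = (1 9 3 15 11 5)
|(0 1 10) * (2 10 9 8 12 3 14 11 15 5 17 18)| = 14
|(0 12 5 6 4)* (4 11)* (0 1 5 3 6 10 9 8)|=|(0 12 3 6 11 4 1 5 10 9 8)|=11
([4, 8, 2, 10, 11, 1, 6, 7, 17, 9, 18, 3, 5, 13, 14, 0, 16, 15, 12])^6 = (0 12)(1 11)(3 8)(4 5)(10 17)(15 18)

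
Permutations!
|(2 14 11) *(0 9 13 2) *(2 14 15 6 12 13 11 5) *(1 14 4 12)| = |(0 9 11)(1 14 5 2 15 6)(4 12 13)| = 6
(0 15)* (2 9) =(0 15)(2 9) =[15, 1, 9, 3, 4, 5, 6, 7, 8, 2, 10, 11, 12, 13, 14, 0]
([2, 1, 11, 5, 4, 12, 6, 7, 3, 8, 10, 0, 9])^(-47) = (0 2 11)(3 9 5 8 12)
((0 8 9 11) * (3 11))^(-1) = ((0 8 9 3 11))^(-1) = (0 11 3 9 8)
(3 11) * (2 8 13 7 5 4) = [0, 1, 8, 11, 2, 4, 6, 5, 13, 9, 10, 3, 12, 7] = (2 8 13 7 5 4)(3 11)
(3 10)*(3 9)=[0, 1, 2, 10, 4, 5, 6, 7, 8, 3, 9]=(3 10 9)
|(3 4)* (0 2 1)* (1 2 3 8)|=|(0 3 4 8 1)|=5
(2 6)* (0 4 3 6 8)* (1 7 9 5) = (0 4 3 6 2 8)(1 7 9 5) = [4, 7, 8, 6, 3, 1, 2, 9, 0, 5]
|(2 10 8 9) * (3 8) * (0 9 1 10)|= 12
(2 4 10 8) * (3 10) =(2 4 3 10 8) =[0, 1, 4, 10, 3, 5, 6, 7, 2, 9, 8]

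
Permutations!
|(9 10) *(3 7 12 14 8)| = 10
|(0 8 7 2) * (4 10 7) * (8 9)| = |(0 9 8 4 10 7 2)| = 7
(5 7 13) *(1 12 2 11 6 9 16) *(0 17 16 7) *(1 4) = (0 17 16 4 1 12 2 11 6 9 7 13 5) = [17, 12, 11, 3, 1, 0, 9, 13, 8, 7, 10, 6, 2, 5, 14, 15, 4, 16]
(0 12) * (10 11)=(0 12)(10 11)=[12, 1, 2, 3, 4, 5, 6, 7, 8, 9, 11, 10, 0]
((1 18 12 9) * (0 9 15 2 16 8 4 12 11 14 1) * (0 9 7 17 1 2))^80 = (0 17 18 14 16 4 15 7 1 11 2 8 12)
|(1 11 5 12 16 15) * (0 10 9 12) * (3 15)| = 10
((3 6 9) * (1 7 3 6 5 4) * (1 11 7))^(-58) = (3 4 7 5 11)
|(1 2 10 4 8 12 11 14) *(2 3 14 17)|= 21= |(1 3 14)(2 10 4 8 12 11 17)|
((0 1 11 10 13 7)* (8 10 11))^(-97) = ((0 1 8 10 13 7))^(-97) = (0 7 13 10 8 1)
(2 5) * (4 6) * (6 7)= (2 5)(4 7 6)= [0, 1, 5, 3, 7, 2, 4, 6]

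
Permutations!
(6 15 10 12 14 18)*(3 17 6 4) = [0, 1, 2, 17, 3, 5, 15, 7, 8, 9, 12, 11, 14, 13, 18, 10, 16, 6, 4] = (3 17 6 15 10 12 14 18 4)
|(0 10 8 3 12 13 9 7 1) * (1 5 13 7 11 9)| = |(0 10 8 3 12 7 5 13 1)(9 11)| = 18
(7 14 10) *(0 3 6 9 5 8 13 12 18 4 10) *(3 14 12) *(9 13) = (0 14)(3 6 13)(4 10 7 12 18)(5 8 9) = [14, 1, 2, 6, 10, 8, 13, 12, 9, 5, 7, 11, 18, 3, 0, 15, 16, 17, 4]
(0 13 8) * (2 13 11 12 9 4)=(0 11 12 9 4 2 13 8)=[11, 1, 13, 3, 2, 5, 6, 7, 0, 4, 10, 12, 9, 8]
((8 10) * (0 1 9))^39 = ((0 1 9)(8 10))^39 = (8 10)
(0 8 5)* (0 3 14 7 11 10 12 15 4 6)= (0 8 5 3 14 7 11 10 12 15 4 6)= [8, 1, 2, 14, 6, 3, 0, 11, 5, 9, 12, 10, 15, 13, 7, 4]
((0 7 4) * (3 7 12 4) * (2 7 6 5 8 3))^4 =(0 12 4)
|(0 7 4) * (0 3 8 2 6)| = 7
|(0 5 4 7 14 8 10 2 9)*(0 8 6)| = |(0 5 4 7 14 6)(2 9 8 10)| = 12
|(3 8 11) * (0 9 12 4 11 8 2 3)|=|(0 9 12 4 11)(2 3)|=10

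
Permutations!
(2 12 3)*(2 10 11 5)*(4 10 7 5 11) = [0, 1, 12, 7, 10, 2, 6, 5, 8, 9, 4, 11, 3] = (2 12 3 7 5)(4 10)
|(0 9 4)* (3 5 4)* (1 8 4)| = |(0 9 3 5 1 8 4)| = 7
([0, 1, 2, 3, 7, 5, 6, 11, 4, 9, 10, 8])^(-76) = [0, 1, 2, 3, 4, 5, 6, 7, 8, 9, 10, 11]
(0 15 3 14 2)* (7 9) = [15, 1, 0, 14, 4, 5, 6, 9, 8, 7, 10, 11, 12, 13, 2, 3] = (0 15 3 14 2)(7 9)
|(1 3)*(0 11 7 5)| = |(0 11 7 5)(1 3)| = 4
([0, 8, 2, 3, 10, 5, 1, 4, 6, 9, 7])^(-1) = (1 6 8)(4 7 10)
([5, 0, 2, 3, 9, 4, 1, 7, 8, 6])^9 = (0 9)(1 4)(5 6)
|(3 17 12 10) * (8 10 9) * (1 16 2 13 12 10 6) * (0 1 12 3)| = |(0 1 16 2 13 3 17 10)(6 12 9 8)| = 8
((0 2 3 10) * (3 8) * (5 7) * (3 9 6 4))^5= (0 4 8 10 6 2 3 9)(5 7)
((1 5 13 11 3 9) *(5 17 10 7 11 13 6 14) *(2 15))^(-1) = (1 9 3 11 7 10 17)(2 15)(5 14 6)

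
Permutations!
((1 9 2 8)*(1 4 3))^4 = ((1 9 2 8 4 3))^4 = (1 4 2)(3 8 9)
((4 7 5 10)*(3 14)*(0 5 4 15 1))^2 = (0 10 1 5 15) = ((0 5 10 15 1)(3 14)(4 7))^2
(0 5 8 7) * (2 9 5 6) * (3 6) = (0 3 6 2 9 5 8 7) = [3, 1, 9, 6, 4, 8, 2, 0, 7, 5]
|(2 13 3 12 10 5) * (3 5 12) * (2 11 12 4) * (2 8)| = 8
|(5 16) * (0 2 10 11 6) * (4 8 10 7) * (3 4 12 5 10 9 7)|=|(0 2 3 4 8 9 7 12 5 16 10 11 6)|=13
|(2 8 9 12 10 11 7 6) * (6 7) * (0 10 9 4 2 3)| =30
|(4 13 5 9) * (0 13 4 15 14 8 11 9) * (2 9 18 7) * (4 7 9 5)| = 6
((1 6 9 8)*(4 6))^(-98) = ((1 4 6 9 8))^(-98) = (1 6 8 4 9)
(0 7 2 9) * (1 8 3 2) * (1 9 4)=[7, 8, 4, 2, 1, 5, 6, 9, 3, 0]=(0 7 9)(1 8 3 2 4)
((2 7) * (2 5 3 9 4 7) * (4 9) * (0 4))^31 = ((9)(0 4 7 5 3))^31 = (9)(0 4 7 5 3)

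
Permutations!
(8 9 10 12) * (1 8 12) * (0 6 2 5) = (12)(0 6 2 5)(1 8 9 10) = [6, 8, 5, 3, 4, 0, 2, 7, 9, 10, 1, 11, 12]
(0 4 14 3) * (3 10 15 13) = (0 4 14 10 15 13 3) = [4, 1, 2, 0, 14, 5, 6, 7, 8, 9, 15, 11, 12, 3, 10, 13]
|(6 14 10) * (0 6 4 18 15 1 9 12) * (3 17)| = |(0 6 14 10 4 18 15 1 9 12)(3 17)| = 10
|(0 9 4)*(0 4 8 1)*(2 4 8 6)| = 7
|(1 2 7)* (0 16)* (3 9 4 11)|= |(0 16)(1 2 7)(3 9 4 11)|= 12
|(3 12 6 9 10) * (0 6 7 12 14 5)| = 14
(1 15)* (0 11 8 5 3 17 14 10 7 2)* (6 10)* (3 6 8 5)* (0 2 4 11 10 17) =(0 10 7 4 11 5 6 17 14 8 3)(1 15) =[10, 15, 2, 0, 11, 6, 17, 4, 3, 9, 7, 5, 12, 13, 8, 1, 16, 14]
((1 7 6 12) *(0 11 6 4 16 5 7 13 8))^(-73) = (0 1 11 13 6 8 12)(4 7 5 16)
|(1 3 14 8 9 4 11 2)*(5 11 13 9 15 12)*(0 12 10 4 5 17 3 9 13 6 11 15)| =|(0 12 17 3 14 8)(1 9 5 15 10 4 6 11 2)| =18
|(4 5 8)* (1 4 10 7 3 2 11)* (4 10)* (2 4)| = 9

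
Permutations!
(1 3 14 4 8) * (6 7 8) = (1 3 14 4 6 7 8) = [0, 3, 2, 14, 6, 5, 7, 8, 1, 9, 10, 11, 12, 13, 4]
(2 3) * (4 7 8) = (2 3)(4 7 8) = [0, 1, 3, 2, 7, 5, 6, 8, 4]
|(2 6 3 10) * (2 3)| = 2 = |(2 6)(3 10)|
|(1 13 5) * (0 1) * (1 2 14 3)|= 7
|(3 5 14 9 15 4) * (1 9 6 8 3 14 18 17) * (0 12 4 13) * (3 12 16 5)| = |(0 16 5 18 17 1 9 15 13)(4 14 6 8 12)| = 45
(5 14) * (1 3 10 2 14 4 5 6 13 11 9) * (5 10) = [0, 3, 14, 5, 10, 4, 13, 7, 8, 1, 2, 9, 12, 11, 6] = (1 3 5 4 10 2 14 6 13 11 9)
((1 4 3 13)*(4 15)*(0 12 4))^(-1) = ((0 12 4 3 13 1 15))^(-1) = (0 15 1 13 3 4 12)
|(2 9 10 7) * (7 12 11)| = 6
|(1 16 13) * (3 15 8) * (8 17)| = 12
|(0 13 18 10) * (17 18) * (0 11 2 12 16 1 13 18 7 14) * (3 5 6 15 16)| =16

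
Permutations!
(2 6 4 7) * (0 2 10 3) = (0 2 6 4 7 10 3) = [2, 1, 6, 0, 7, 5, 4, 10, 8, 9, 3]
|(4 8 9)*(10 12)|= 6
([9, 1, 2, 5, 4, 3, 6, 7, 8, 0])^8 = (9)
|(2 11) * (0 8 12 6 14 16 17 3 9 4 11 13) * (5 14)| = |(0 8 12 6 5 14 16 17 3 9 4 11 2 13)| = 14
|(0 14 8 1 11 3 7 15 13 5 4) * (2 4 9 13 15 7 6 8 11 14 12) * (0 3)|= |(15)(0 12 2 4 3 6 8 1 14 11)(5 9 13)|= 30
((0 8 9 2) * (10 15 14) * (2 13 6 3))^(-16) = (0 3 13 8 2 6 9)(10 14 15)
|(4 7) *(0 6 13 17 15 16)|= |(0 6 13 17 15 16)(4 7)|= 6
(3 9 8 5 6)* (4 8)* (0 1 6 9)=[1, 6, 2, 0, 8, 9, 3, 7, 5, 4]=(0 1 6 3)(4 8 5 9)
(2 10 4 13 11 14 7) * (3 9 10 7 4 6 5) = (2 7)(3 9 10 6 5)(4 13 11 14) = [0, 1, 7, 9, 13, 3, 5, 2, 8, 10, 6, 14, 12, 11, 4]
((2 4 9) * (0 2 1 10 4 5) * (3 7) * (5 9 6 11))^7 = (0 11 4 1 2 5 6 10 9)(3 7)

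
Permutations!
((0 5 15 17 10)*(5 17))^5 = (0 10 17)(5 15)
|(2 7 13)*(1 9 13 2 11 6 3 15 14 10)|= 18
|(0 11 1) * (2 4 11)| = 5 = |(0 2 4 11 1)|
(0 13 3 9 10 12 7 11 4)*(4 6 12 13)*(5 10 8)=(0 4)(3 9 8 5 10 13)(6 12 7 11)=[4, 1, 2, 9, 0, 10, 12, 11, 5, 8, 13, 6, 7, 3]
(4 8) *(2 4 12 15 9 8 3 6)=(2 4 3 6)(8 12 15 9)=[0, 1, 4, 6, 3, 5, 2, 7, 12, 8, 10, 11, 15, 13, 14, 9]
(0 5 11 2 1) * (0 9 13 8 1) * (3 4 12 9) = (0 5 11 2)(1 3 4 12 9 13 8) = [5, 3, 0, 4, 12, 11, 6, 7, 1, 13, 10, 2, 9, 8]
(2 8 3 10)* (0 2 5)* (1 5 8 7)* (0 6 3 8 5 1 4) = [2, 1, 7, 10, 0, 6, 3, 4, 8, 9, 5] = (0 2 7 4)(3 10 5 6)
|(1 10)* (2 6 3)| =|(1 10)(2 6 3)| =6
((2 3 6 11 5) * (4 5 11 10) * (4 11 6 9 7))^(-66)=(11)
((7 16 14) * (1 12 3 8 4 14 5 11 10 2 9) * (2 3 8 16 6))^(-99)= ((1 12 8 4 14 7 6 2 9)(3 16 5 11 10))^(-99)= (3 16 5 11 10)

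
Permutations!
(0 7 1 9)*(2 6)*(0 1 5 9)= (0 7 5 9 1)(2 6)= [7, 0, 6, 3, 4, 9, 2, 5, 8, 1]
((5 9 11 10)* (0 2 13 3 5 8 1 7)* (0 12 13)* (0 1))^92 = ((0 2 1 7 12 13 3 5 9 11 10 8))^92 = (0 9 12)(1 10 3)(2 11 13)(5 7 8)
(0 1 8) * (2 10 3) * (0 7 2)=(0 1 8 7 2 10 3)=[1, 8, 10, 0, 4, 5, 6, 2, 7, 9, 3]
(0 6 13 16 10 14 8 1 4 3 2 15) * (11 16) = (0 6 13 11 16 10 14 8 1 4 3 2 15) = [6, 4, 15, 2, 3, 5, 13, 7, 1, 9, 14, 16, 12, 11, 8, 0, 10]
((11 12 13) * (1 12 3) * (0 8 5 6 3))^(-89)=((0 8 5 6 3 1 12 13 11))^(-89)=(0 8 5 6 3 1 12 13 11)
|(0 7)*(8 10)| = |(0 7)(8 10)| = 2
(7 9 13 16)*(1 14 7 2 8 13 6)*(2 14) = (1 2 8 13 16 14 7 9 6) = [0, 2, 8, 3, 4, 5, 1, 9, 13, 6, 10, 11, 12, 16, 7, 15, 14]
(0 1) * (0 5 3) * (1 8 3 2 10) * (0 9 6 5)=(0 8 3 9 6 5 2 10 1)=[8, 0, 10, 9, 4, 2, 5, 7, 3, 6, 1]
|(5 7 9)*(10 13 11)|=|(5 7 9)(10 13 11)|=3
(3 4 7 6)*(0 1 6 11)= (0 1 6 3 4 7 11)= [1, 6, 2, 4, 7, 5, 3, 11, 8, 9, 10, 0]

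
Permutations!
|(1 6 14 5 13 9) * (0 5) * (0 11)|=|(0 5 13 9 1 6 14 11)|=8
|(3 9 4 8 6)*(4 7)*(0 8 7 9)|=|(9)(0 8 6 3)(4 7)|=4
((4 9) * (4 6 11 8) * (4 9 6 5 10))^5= ((4 6 11 8 9 5 10))^5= (4 5 8 6 10 9 11)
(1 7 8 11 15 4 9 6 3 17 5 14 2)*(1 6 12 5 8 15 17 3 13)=[0, 7, 6, 3, 9, 14, 13, 15, 11, 12, 10, 17, 5, 1, 2, 4, 16, 8]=(1 7 15 4 9 12 5 14 2 6 13)(8 11 17)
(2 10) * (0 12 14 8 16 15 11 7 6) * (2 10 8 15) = (0 12 14 15 11 7 6)(2 8 16) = [12, 1, 8, 3, 4, 5, 0, 6, 16, 9, 10, 7, 14, 13, 15, 11, 2]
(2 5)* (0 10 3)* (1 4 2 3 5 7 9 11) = (0 10 5 3)(1 4 2 7 9 11) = [10, 4, 7, 0, 2, 3, 6, 9, 8, 11, 5, 1]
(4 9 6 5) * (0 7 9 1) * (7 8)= [8, 0, 2, 3, 1, 4, 5, 9, 7, 6]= (0 8 7 9 6 5 4 1)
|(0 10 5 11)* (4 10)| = 5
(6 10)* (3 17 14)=(3 17 14)(6 10)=[0, 1, 2, 17, 4, 5, 10, 7, 8, 9, 6, 11, 12, 13, 3, 15, 16, 14]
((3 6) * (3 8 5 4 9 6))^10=((4 9 6 8 5))^10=(9)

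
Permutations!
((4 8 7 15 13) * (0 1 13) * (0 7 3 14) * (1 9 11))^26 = (15)(0 14 3 8 4 13 1 11 9)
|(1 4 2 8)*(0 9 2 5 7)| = 8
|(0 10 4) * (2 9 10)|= 5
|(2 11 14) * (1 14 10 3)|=|(1 14 2 11 10 3)|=6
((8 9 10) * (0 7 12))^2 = (0 12 7)(8 10 9)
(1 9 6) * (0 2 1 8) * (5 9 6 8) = (0 2 1 6 5 9 8) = [2, 6, 1, 3, 4, 9, 5, 7, 0, 8]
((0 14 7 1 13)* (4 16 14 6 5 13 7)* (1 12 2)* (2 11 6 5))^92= ((0 5 13)(1 7 12 11 6 2)(4 16 14))^92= (0 13 5)(1 12 6)(2 7 11)(4 14 16)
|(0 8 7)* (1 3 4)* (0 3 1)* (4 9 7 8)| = |(0 4)(3 9 7)| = 6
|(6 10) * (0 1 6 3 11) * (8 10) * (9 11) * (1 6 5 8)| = |(0 6 1 5 8 10 3 9 11)| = 9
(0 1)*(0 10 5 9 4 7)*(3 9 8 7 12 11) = (0 1 10 5 8 7)(3 9 4 12 11) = [1, 10, 2, 9, 12, 8, 6, 0, 7, 4, 5, 3, 11]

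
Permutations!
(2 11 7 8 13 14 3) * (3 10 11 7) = (2 7 8 13 14 10 11 3) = [0, 1, 7, 2, 4, 5, 6, 8, 13, 9, 11, 3, 12, 14, 10]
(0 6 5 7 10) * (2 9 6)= [2, 1, 9, 3, 4, 7, 5, 10, 8, 6, 0]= (0 2 9 6 5 7 10)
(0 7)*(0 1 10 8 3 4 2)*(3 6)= (0 7 1 10 8 6 3 4 2)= [7, 10, 0, 4, 2, 5, 3, 1, 6, 9, 8]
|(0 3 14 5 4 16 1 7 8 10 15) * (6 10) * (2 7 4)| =|(0 3 14 5 2 7 8 6 10 15)(1 4 16)| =30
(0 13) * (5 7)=(0 13)(5 7)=[13, 1, 2, 3, 4, 7, 6, 5, 8, 9, 10, 11, 12, 0]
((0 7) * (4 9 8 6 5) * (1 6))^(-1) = (0 7)(1 8 9 4 5 6)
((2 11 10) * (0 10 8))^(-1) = (0 8 11 2 10)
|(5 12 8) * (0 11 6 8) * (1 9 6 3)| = |(0 11 3 1 9 6 8 5 12)| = 9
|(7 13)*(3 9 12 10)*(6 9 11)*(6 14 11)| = 10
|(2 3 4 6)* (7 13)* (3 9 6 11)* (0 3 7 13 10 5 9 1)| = |(13)(0 3 4 11 7 10 5 9 6 2 1)| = 11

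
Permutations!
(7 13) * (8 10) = [0, 1, 2, 3, 4, 5, 6, 13, 10, 9, 8, 11, 12, 7] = (7 13)(8 10)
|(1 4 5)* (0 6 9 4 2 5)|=|(0 6 9 4)(1 2 5)|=12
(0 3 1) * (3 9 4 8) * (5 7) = (0 9 4 8 3 1)(5 7) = [9, 0, 2, 1, 8, 7, 6, 5, 3, 4]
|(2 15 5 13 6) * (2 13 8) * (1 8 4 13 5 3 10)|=|(1 8 2 15 3 10)(4 13 6 5)|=12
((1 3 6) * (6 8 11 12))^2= (1 8 12)(3 11 6)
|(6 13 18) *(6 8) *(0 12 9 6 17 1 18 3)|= |(0 12 9 6 13 3)(1 18 8 17)|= 12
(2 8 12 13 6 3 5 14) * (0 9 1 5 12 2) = [9, 5, 8, 12, 4, 14, 3, 7, 2, 1, 10, 11, 13, 6, 0] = (0 9 1 5 14)(2 8)(3 12 13 6)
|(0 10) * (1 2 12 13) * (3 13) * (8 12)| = |(0 10)(1 2 8 12 3 13)| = 6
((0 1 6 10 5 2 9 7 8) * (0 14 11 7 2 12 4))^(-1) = (0 4 12 5 10 6 1)(2 9)(7 11 14 8)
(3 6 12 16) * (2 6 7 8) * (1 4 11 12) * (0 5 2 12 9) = (0 5 2 6 1 4 11 9)(3 7 8 12 16) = [5, 4, 6, 7, 11, 2, 1, 8, 12, 0, 10, 9, 16, 13, 14, 15, 3]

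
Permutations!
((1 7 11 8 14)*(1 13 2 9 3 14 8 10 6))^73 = ((1 7 11 10 6)(2 9 3 14 13))^73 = (1 10 7 6 11)(2 14 9 13 3)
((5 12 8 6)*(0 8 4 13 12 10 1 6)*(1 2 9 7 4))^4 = ((0 8)(1 6 5 10 2 9 7 4 13 12))^4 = (1 2 13 5 7)(4 6 9 12 10)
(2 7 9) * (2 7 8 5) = (2 8 5)(7 9) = [0, 1, 8, 3, 4, 2, 6, 9, 5, 7]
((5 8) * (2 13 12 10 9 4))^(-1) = ((2 13 12 10 9 4)(5 8))^(-1) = (2 4 9 10 12 13)(5 8)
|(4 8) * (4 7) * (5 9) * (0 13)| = 6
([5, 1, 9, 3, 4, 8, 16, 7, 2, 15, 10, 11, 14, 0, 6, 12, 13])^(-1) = [13, 1, 8, 3, 4, 0, 14, 7, 5, 2, 10, 11, 15, 16, 12, 9, 6]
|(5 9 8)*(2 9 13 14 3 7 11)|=9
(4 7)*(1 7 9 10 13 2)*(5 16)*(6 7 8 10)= (1 8 10 13 2)(4 9 6 7)(5 16)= [0, 8, 1, 3, 9, 16, 7, 4, 10, 6, 13, 11, 12, 2, 14, 15, 5]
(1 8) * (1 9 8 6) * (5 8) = (1 6)(5 8 9) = [0, 6, 2, 3, 4, 8, 1, 7, 9, 5]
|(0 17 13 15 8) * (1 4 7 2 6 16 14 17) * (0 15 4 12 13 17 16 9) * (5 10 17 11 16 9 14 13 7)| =56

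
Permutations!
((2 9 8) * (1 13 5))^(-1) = (1 5 13)(2 8 9)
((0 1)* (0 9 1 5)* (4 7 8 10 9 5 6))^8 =((0 6 4 7 8 10 9 1 5))^8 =(0 5 1 9 10 8 7 4 6)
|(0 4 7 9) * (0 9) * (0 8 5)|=|(9)(0 4 7 8 5)|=5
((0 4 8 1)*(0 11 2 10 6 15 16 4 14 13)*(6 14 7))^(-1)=((0 7 6 15 16 4 8 1 11 2 10 14 13))^(-1)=(0 13 14 10 2 11 1 8 4 16 15 6 7)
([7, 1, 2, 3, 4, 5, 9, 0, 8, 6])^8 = (9)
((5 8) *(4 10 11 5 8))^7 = (4 5 11 10)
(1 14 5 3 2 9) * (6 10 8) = (1 14 5 3 2 9)(6 10 8) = [0, 14, 9, 2, 4, 3, 10, 7, 6, 1, 8, 11, 12, 13, 5]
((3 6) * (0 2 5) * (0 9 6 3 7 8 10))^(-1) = ((0 2 5 9 6 7 8 10))^(-1) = (0 10 8 7 6 9 5 2)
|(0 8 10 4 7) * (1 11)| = |(0 8 10 4 7)(1 11)| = 10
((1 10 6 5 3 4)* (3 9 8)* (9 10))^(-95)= (5 10 6)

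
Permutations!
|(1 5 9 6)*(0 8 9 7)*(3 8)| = 8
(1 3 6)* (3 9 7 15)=(1 9 7 15 3 6)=[0, 9, 2, 6, 4, 5, 1, 15, 8, 7, 10, 11, 12, 13, 14, 3]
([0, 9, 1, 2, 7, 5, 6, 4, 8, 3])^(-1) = (1 2 3 9)(4 7)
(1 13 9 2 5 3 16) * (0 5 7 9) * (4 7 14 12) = [5, 13, 14, 16, 7, 3, 6, 9, 8, 2, 10, 11, 4, 0, 12, 15, 1] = (0 5 3 16 1 13)(2 14 12 4 7 9)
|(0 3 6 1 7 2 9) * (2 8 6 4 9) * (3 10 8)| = |(0 10 8 6 1 7 3 4 9)| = 9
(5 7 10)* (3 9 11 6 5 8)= [0, 1, 2, 9, 4, 7, 5, 10, 3, 11, 8, 6]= (3 9 11 6 5 7 10 8)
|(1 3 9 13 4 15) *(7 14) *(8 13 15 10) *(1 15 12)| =|(15)(1 3 9 12)(4 10 8 13)(7 14)| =4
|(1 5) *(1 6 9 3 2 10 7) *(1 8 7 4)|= |(1 5 6 9 3 2 10 4)(7 8)|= 8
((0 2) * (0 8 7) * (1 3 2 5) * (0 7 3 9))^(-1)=(0 9 1 5)(2 3 8)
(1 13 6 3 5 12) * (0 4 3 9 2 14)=(0 4 3 5 12 1 13 6 9 2 14)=[4, 13, 14, 5, 3, 12, 9, 7, 8, 2, 10, 11, 1, 6, 0]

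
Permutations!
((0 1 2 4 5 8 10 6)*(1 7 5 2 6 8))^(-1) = (0 6 1 5 7)(2 4)(8 10)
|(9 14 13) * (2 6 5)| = |(2 6 5)(9 14 13)| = 3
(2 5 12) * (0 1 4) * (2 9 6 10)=(0 1 4)(2 5 12 9 6 10)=[1, 4, 5, 3, 0, 12, 10, 7, 8, 6, 2, 11, 9]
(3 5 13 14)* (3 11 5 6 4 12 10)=(3 6 4 12 10)(5 13 14 11)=[0, 1, 2, 6, 12, 13, 4, 7, 8, 9, 3, 5, 10, 14, 11]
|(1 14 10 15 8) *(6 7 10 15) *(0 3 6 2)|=|(0 3 6 7 10 2)(1 14 15 8)|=12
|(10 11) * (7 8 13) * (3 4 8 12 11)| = 8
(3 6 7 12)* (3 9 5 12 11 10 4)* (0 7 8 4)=(0 7 11 10)(3 6 8 4)(5 12 9)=[7, 1, 2, 6, 3, 12, 8, 11, 4, 5, 0, 10, 9]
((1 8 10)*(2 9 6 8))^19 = ((1 2 9 6 8 10))^19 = (1 2 9 6 8 10)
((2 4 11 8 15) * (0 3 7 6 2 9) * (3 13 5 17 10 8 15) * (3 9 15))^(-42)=(17)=((0 13 5 17 10 8 9)(2 4 11 3 7 6))^(-42)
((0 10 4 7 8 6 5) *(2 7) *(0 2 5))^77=(0 7 4 6 2 10 8 5)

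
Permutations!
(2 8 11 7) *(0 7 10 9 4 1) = (0 7 2 8 11 10 9 4 1) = [7, 0, 8, 3, 1, 5, 6, 2, 11, 4, 9, 10]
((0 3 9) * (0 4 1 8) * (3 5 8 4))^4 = ((0 5 8)(1 4)(3 9))^4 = (9)(0 5 8)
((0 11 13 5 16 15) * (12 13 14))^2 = (0 14 13 16)(5 15 11 12)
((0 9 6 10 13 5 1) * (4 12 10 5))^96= (13)(0 9 6 5 1)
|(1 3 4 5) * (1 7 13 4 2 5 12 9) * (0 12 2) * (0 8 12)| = |(1 3 8 12 9)(2 5 7 13 4)| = 5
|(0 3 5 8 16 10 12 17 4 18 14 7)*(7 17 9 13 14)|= 14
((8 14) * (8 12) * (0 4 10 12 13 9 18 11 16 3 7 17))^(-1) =(0 17 7 3 16 11 18 9 13 14 8 12 10 4)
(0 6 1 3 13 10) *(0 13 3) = [6, 0, 2, 3, 4, 5, 1, 7, 8, 9, 13, 11, 12, 10] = (0 6 1)(10 13)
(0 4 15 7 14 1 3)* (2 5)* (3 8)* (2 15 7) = (0 4 7 14 1 8 3)(2 5 15) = [4, 8, 5, 0, 7, 15, 6, 14, 3, 9, 10, 11, 12, 13, 1, 2]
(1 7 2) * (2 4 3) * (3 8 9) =[0, 7, 1, 2, 8, 5, 6, 4, 9, 3] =(1 7 4 8 9 3 2)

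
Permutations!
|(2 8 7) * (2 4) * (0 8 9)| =|(0 8 7 4 2 9)| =6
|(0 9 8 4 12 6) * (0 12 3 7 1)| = |(0 9 8 4 3 7 1)(6 12)| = 14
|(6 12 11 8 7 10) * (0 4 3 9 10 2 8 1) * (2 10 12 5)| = 42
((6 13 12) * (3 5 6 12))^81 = (3 5 6 13)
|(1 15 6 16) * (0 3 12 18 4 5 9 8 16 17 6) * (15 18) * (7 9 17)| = |(0 3 12 15)(1 18 4 5 17 6 7 9 8 16)| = 20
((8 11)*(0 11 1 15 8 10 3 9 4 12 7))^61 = (0 4 10 7 9 11 12 3)(1 15 8)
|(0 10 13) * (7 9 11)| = |(0 10 13)(7 9 11)| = 3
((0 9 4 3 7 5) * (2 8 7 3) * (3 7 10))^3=((0 9 4 2 8 10 3 7 5))^3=(0 2 3)(4 10 5)(7 9 8)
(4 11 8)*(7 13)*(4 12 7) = (4 11 8 12 7 13) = [0, 1, 2, 3, 11, 5, 6, 13, 12, 9, 10, 8, 7, 4]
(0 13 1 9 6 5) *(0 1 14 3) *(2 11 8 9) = (0 13 14 3)(1 2 11 8 9 6 5) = [13, 2, 11, 0, 4, 1, 5, 7, 9, 6, 10, 8, 12, 14, 3]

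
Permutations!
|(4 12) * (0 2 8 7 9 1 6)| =|(0 2 8 7 9 1 6)(4 12)| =14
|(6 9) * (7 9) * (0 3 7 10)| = 6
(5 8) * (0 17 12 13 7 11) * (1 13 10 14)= (0 17 12 10 14 1 13 7 11)(5 8)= [17, 13, 2, 3, 4, 8, 6, 11, 5, 9, 14, 0, 10, 7, 1, 15, 16, 12]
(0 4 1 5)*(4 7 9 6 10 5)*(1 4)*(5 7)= (0 5)(6 10 7 9)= [5, 1, 2, 3, 4, 0, 10, 9, 8, 6, 7]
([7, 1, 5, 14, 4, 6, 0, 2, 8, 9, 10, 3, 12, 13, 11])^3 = [5, 1, 0, 3, 4, 7, 2, 6, 8, 9, 10, 11, 12, 13, 14]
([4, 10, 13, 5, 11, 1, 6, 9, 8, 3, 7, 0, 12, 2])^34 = [4, 3, 2, 7, 11, 9, 6, 1, 8, 10, 5, 0, 12, 13]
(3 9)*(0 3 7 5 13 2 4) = (0 3 9 7 5 13 2 4) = [3, 1, 4, 9, 0, 13, 6, 5, 8, 7, 10, 11, 12, 2]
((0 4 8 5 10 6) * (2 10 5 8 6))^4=((0 4 6)(2 10))^4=(10)(0 4 6)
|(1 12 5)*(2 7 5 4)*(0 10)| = 6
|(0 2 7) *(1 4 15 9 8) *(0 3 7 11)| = 30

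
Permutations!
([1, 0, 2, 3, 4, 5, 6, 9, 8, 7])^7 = [1, 0, 2, 3, 4, 5, 6, 9, 8, 7]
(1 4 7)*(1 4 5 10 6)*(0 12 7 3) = [12, 5, 2, 0, 3, 10, 1, 4, 8, 9, 6, 11, 7] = (0 12 7 4 3)(1 5 10 6)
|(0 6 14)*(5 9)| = 6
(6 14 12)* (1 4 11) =[0, 4, 2, 3, 11, 5, 14, 7, 8, 9, 10, 1, 6, 13, 12] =(1 4 11)(6 14 12)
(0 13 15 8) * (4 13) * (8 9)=[4, 1, 2, 3, 13, 5, 6, 7, 0, 8, 10, 11, 12, 15, 14, 9]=(0 4 13 15 9 8)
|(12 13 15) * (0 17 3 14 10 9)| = 6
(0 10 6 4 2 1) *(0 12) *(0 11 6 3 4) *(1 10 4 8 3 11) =(0 4 2 10 11 6)(1 12)(3 8) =[4, 12, 10, 8, 2, 5, 0, 7, 3, 9, 11, 6, 1]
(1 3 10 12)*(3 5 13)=[0, 5, 2, 10, 4, 13, 6, 7, 8, 9, 12, 11, 1, 3]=(1 5 13 3 10 12)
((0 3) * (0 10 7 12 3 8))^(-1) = ((0 8)(3 10 7 12))^(-1) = (0 8)(3 12 7 10)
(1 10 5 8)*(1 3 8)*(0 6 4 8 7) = [6, 10, 2, 7, 8, 1, 4, 0, 3, 9, 5] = (0 6 4 8 3 7)(1 10 5)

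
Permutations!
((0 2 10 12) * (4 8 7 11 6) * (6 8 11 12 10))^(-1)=((0 2 6 4 11 8 7 12))^(-1)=(0 12 7 8 11 4 6 2)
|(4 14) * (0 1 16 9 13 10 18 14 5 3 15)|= 12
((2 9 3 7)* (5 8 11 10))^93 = (2 9 3 7)(5 8 11 10)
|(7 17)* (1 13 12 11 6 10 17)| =|(1 13 12 11 6 10 17 7)| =8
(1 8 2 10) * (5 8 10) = (1 10)(2 5 8) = [0, 10, 5, 3, 4, 8, 6, 7, 2, 9, 1]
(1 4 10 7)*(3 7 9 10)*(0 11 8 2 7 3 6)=(0 11 8 2 7 1 4 6)(9 10)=[11, 4, 7, 3, 6, 5, 0, 1, 2, 10, 9, 8]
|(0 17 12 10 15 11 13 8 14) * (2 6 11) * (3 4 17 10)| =|(0 10 15 2 6 11 13 8 14)(3 4 17 12)| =36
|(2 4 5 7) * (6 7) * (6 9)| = |(2 4 5 9 6 7)| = 6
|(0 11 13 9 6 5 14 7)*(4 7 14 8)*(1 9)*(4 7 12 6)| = 11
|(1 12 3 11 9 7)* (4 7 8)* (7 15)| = |(1 12 3 11 9 8 4 15 7)| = 9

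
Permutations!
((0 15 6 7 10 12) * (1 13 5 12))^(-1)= ((0 15 6 7 10 1 13 5 12))^(-1)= (0 12 5 13 1 10 7 6 15)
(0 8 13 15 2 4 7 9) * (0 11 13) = (0 8)(2 4 7 9 11 13 15) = [8, 1, 4, 3, 7, 5, 6, 9, 0, 11, 10, 13, 12, 15, 14, 2]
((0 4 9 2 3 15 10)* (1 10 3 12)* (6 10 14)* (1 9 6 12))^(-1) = (0 10 6 4)(1 2 9 12 14)(3 15)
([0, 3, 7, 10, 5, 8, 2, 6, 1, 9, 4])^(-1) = [0, 8, 6, 1, 10, 4, 7, 2, 5, 9, 3]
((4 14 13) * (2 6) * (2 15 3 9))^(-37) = ((2 6 15 3 9)(4 14 13))^(-37) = (2 3 6 9 15)(4 13 14)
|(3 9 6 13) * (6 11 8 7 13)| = 6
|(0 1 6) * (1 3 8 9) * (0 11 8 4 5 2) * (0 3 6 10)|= 28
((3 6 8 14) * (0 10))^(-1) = (0 10)(3 14 8 6)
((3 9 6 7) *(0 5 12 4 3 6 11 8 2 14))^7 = ((0 5 12 4 3 9 11 8 2 14)(6 7))^7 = (0 8 3 5 2 9 12 14 11 4)(6 7)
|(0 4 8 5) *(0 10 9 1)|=|(0 4 8 5 10 9 1)|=7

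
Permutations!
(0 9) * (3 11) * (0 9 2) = (0 2)(3 11) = [2, 1, 0, 11, 4, 5, 6, 7, 8, 9, 10, 3]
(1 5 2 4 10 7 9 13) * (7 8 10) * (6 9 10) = (1 5 2 4 7 10 8 6 9 13) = [0, 5, 4, 3, 7, 2, 9, 10, 6, 13, 8, 11, 12, 1]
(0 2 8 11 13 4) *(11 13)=(0 2 8 13 4)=[2, 1, 8, 3, 0, 5, 6, 7, 13, 9, 10, 11, 12, 4]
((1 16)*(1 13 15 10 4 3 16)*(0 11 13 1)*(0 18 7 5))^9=(0 18 3 15)(1 4 13 5)(7 16 10 11)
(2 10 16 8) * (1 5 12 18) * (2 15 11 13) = [0, 5, 10, 3, 4, 12, 6, 7, 15, 9, 16, 13, 18, 2, 14, 11, 8, 17, 1] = (1 5 12 18)(2 10 16 8 15 11 13)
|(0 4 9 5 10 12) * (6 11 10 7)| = |(0 4 9 5 7 6 11 10 12)| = 9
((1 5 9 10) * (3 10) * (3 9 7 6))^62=(1 7 3)(5 6 10)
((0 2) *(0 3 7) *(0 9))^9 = ((0 2 3 7 9))^9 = (0 9 7 3 2)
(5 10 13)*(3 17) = (3 17)(5 10 13) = [0, 1, 2, 17, 4, 10, 6, 7, 8, 9, 13, 11, 12, 5, 14, 15, 16, 3]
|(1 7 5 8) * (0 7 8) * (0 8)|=|(0 7 5 8 1)|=5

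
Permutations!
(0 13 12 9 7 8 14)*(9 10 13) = (0 9 7 8 14)(10 13 12) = [9, 1, 2, 3, 4, 5, 6, 8, 14, 7, 13, 11, 10, 12, 0]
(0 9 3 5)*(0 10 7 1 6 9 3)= (0 3 5 10 7 1 6 9)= [3, 6, 2, 5, 4, 10, 9, 1, 8, 0, 7]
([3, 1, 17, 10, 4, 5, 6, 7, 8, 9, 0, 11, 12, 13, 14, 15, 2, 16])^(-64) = [10, 1, 16, 0, 4, 5, 6, 7, 8, 9, 3, 11, 12, 13, 14, 15, 17, 2]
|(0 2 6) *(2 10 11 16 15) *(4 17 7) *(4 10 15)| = 12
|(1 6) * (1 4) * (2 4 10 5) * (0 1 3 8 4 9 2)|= 30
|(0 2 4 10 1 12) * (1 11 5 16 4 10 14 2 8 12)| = 21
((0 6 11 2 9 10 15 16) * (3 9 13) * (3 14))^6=((0 6 11 2 13 14 3 9 10 15 16))^6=(0 3 6 9 11 10 2 15 13 16 14)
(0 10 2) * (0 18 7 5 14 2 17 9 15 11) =[10, 1, 18, 3, 4, 14, 6, 5, 8, 15, 17, 0, 12, 13, 2, 11, 16, 9, 7] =(0 10 17 9 15 11)(2 18 7 5 14)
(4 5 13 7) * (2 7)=[0, 1, 7, 3, 5, 13, 6, 4, 8, 9, 10, 11, 12, 2]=(2 7 4 5 13)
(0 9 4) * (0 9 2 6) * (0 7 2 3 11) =(0 3 11)(2 6 7)(4 9) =[3, 1, 6, 11, 9, 5, 7, 2, 8, 4, 10, 0]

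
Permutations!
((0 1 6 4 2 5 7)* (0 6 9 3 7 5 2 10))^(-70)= (0 9 7 4)(1 3 6 10)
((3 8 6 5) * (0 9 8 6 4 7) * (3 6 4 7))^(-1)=((0 9 8 7)(3 4)(5 6))^(-1)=(0 7 8 9)(3 4)(5 6)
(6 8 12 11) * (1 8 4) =[0, 8, 2, 3, 1, 5, 4, 7, 12, 9, 10, 6, 11] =(1 8 12 11 6 4)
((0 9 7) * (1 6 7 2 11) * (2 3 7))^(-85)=(0 7 3 9)(1 11 2 6)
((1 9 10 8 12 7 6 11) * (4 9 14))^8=(1 6 12 10 4)(7 8 9 14 11)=((1 14 4 9 10 8 12 7 6 11))^8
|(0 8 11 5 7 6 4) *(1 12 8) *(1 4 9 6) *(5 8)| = 4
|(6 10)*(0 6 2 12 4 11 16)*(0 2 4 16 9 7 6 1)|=6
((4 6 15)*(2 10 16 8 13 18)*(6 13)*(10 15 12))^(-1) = ((2 15 4 13 18)(6 12 10 16 8))^(-1) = (2 18 13 4 15)(6 8 16 10 12)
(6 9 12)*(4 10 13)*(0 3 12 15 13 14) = (0 3 12 6 9 15 13 4 10 14) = [3, 1, 2, 12, 10, 5, 9, 7, 8, 15, 14, 11, 6, 4, 0, 13]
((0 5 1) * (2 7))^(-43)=((0 5 1)(2 7))^(-43)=(0 1 5)(2 7)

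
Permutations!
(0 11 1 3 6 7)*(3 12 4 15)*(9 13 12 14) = [11, 14, 2, 6, 15, 5, 7, 0, 8, 13, 10, 1, 4, 12, 9, 3] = (0 11 1 14 9 13 12 4 15 3 6 7)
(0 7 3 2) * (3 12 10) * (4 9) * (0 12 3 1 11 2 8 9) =(0 7 3 8 9 4)(1 11 2 12 10) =[7, 11, 12, 8, 0, 5, 6, 3, 9, 4, 1, 2, 10]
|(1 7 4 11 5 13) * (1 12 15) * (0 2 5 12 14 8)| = |(0 2 5 13 14 8)(1 7 4 11 12 15)| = 6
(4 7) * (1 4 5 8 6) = [0, 4, 2, 3, 7, 8, 1, 5, 6] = (1 4 7 5 8 6)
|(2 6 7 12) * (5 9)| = 4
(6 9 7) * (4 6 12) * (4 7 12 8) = (4 6 9 12 7 8) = [0, 1, 2, 3, 6, 5, 9, 8, 4, 12, 10, 11, 7]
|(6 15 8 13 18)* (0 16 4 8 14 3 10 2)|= 12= |(0 16 4 8 13 18 6 15 14 3 10 2)|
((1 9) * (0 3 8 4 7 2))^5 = ((0 3 8 4 7 2)(1 9))^5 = (0 2 7 4 8 3)(1 9)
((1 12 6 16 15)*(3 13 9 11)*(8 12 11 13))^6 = (1 16 12 3)(6 8 11 15)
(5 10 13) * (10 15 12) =(5 15 12 10 13) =[0, 1, 2, 3, 4, 15, 6, 7, 8, 9, 13, 11, 10, 5, 14, 12]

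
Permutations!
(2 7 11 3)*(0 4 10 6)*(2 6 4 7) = (0 7 11 3 6)(4 10) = [7, 1, 2, 6, 10, 5, 0, 11, 8, 9, 4, 3]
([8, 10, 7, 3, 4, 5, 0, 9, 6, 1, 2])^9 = (1 9 7 2 10)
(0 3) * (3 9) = [9, 1, 2, 0, 4, 5, 6, 7, 8, 3] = (0 9 3)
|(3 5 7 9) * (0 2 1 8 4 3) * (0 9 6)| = 9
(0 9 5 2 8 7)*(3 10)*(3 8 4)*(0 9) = [0, 1, 4, 10, 3, 2, 6, 9, 7, 5, 8] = (2 4 3 10 8 7 9 5)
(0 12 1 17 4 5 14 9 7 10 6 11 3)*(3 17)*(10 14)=(0 12 1 3)(4 5 10 6 11 17)(7 14 9)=[12, 3, 2, 0, 5, 10, 11, 14, 8, 7, 6, 17, 1, 13, 9, 15, 16, 4]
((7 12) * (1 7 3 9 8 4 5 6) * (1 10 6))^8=(12)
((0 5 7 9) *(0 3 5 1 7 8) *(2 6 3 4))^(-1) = ((0 1 7 9 4 2 6 3 5 8))^(-1) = (0 8 5 3 6 2 4 9 7 1)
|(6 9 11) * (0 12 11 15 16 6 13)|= 4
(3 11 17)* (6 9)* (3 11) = (6 9)(11 17) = [0, 1, 2, 3, 4, 5, 9, 7, 8, 6, 10, 17, 12, 13, 14, 15, 16, 11]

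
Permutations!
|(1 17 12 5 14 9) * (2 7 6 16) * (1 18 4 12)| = 12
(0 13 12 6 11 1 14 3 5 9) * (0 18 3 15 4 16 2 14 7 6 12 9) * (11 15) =(0 13 9 18 3 5)(1 7 6 15 4 16 2 14 11) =[13, 7, 14, 5, 16, 0, 15, 6, 8, 18, 10, 1, 12, 9, 11, 4, 2, 17, 3]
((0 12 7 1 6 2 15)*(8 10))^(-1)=(0 15 2 6 1 7 12)(8 10)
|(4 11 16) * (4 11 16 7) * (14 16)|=|(4 14 16 11 7)|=5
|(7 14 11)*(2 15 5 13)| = |(2 15 5 13)(7 14 11)| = 12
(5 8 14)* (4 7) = (4 7)(5 8 14) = [0, 1, 2, 3, 7, 8, 6, 4, 14, 9, 10, 11, 12, 13, 5]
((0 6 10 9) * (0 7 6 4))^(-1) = (0 4)(6 7 9 10)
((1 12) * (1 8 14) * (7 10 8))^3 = (1 10)(7 14)(8 12)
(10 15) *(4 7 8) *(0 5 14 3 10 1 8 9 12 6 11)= (0 5 14 3 10 15 1 8 4 7 9 12 6 11)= [5, 8, 2, 10, 7, 14, 11, 9, 4, 12, 15, 0, 6, 13, 3, 1]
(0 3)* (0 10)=(0 3 10)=[3, 1, 2, 10, 4, 5, 6, 7, 8, 9, 0]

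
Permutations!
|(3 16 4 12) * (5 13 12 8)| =7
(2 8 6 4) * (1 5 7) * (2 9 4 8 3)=(1 5 7)(2 3)(4 9)(6 8)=[0, 5, 3, 2, 9, 7, 8, 1, 6, 4]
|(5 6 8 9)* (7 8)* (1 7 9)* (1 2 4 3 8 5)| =|(1 7 5 6 9)(2 4 3 8)| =20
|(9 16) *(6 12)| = |(6 12)(9 16)| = 2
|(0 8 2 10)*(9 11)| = |(0 8 2 10)(9 11)| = 4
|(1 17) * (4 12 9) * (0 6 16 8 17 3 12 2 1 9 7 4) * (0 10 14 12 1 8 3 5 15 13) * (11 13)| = |(0 6 16 3 1 5 15 11 13)(2 8 17 9 10 14 12 7 4)| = 9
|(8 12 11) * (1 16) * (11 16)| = 5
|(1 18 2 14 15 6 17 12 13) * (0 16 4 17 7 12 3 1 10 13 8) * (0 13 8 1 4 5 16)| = |(1 18 2 14 15 6 7 12)(3 4 17)(5 16)(8 13 10)| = 24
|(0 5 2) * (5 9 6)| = 5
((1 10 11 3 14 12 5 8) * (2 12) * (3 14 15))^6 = (15)(1 5 2 11)(8 12 14 10)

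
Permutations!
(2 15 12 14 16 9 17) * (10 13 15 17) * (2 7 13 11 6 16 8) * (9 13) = (2 17 7 9 10 11 6 16 13 15 12 14 8) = [0, 1, 17, 3, 4, 5, 16, 9, 2, 10, 11, 6, 14, 15, 8, 12, 13, 7]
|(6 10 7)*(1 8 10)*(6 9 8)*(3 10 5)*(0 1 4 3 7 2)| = |(0 1 6 4 3 10 2)(5 7 9 8)| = 28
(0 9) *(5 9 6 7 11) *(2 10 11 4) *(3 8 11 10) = (0 6 7 4 2 3 8 11 5 9) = [6, 1, 3, 8, 2, 9, 7, 4, 11, 0, 10, 5]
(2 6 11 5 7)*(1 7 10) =(1 7 2 6 11 5 10) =[0, 7, 6, 3, 4, 10, 11, 2, 8, 9, 1, 5]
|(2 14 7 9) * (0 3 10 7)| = |(0 3 10 7 9 2 14)| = 7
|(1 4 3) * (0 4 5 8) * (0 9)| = |(0 4 3 1 5 8 9)| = 7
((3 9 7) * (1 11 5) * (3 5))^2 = (1 3 7)(5 11 9) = ((1 11 3 9 7 5))^2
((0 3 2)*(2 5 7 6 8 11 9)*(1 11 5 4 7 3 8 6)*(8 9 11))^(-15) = ((11)(0 9 2)(1 8 5 3 4 7))^(-15) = (11)(1 3)(4 8)(5 7)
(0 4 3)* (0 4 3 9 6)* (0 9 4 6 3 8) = (0 8)(3 6 9) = [8, 1, 2, 6, 4, 5, 9, 7, 0, 3]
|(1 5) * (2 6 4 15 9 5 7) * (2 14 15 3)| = 12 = |(1 7 14 15 9 5)(2 6 4 3)|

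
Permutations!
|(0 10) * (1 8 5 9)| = 4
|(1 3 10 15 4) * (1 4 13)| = 5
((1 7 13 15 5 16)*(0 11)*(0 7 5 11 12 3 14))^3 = ((0 12 3 14)(1 5 16)(7 13 15 11))^3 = (16)(0 14 3 12)(7 11 15 13)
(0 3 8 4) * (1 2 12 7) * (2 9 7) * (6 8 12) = (0 3 12 2 6 8 4)(1 9 7) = [3, 9, 6, 12, 0, 5, 8, 1, 4, 7, 10, 11, 2]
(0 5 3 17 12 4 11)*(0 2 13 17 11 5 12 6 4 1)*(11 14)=(0 12 1)(2 13 17 6 4 5 3 14 11)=[12, 0, 13, 14, 5, 3, 4, 7, 8, 9, 10, 2, 1, 17, 11, 15, 16, 6]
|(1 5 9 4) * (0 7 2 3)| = 4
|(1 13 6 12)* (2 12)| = 5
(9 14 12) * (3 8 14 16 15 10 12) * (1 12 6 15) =(1 12 9 16)(3 8 14)(6 15 10) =[0, 12, 2, 8, 4, 5, 15, 7, 14, 16, 6, 11, 9, 13, 3, 10, 1]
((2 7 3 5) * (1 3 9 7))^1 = (1 3 5 2)(7 9)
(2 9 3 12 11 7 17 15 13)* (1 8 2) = [0, 8, 9, 12, 4, 5, 6, 17, 2, 3, 10, 7, 11, 1, 14, 13, 16, 15] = (1 8 2 9 3 12 11 7 17 15 13)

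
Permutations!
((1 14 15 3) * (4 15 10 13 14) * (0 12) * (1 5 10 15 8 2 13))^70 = (15)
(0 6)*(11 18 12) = [6, 1, 2, 3, 4, 5, 0, 7, 8, 9, 10, 18, 11, 13, 14, 15, 16, 17, 12] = (0 6)(11 18 12)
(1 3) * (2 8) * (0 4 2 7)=(0 4 2 8 7)(1 3)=[4, 3, 8, 1, 2, 5, 6, 0, 7]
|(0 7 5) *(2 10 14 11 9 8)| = 6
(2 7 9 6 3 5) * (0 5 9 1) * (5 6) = (0 6 3 9 5 2 7 1) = [6, 0, 7, 9, 4, 2, 3, 1, 8, 5]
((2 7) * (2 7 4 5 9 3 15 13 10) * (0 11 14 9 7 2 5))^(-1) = (0 4 2 7 5 10 13 15 3 9 14 11)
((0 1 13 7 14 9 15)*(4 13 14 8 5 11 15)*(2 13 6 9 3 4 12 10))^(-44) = (0 4 10 8)(1 6 2 5)(3 12 7 15)(9 13 11 14)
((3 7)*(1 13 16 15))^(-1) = ((1 13 16 15)(3 7))^(-1) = (1 15 16 13)(3 7)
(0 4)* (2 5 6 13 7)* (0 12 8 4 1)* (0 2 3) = (0 1 2 5 6 13 7 3)(4 12 8) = [1, 2, 5, 0, 12, 6, 13, 3, 4, 9, 10, 11, 8, 7]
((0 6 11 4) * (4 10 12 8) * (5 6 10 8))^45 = (0 11 12 4 6 10 8 5)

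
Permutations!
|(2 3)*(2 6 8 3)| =3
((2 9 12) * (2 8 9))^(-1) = (8 12 9)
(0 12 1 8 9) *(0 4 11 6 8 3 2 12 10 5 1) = (0 10 5 1 3 2 12)(4 11 6 8 9) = [10, 3, 12, 2, 11, 1, 8, 7, 9, 4, 5, 6, 0]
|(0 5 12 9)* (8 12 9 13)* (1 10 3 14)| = |(0 5 9)(1 10 3 14)(8 12 13)| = 12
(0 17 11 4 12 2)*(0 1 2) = (0 17 11 4 12)(1 2) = [17, 2, 1, 3, 12, 5, 6, 7, 8, 9, 10, 4, 0, 13, 14, 15, 16, 11]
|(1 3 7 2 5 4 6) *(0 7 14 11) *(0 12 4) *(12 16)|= |(0 7 2 5)(1 3 14 11 16 12 4 6)|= 8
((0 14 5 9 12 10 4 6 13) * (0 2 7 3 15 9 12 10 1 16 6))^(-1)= (0 4 10 9 15 3 7 2 13 6 16 1 12 5 14)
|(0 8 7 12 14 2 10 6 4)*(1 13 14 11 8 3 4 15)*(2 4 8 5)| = |(0 3 8 7 12 11 5 2 10 6 15 1 13 14 4)| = 15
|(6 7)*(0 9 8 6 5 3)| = 7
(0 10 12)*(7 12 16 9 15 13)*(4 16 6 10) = (0 4 16 9 15 13 7 12)(6 10) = [4, 1, 2, 3, 16, 5, 10, 12, 8, 15, 6, 11, 0, 7, 14, 13, 9]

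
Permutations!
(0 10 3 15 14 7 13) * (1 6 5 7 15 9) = (0 10 3 9 1 6 5 7 13)(14 15) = [10, 6, 2, 9, 4, 7, 5, 13, 8, 1, 3, 11, 12, 0, 15, 14]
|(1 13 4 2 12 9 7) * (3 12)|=|(1 13 4 2 3 12 9 7)|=8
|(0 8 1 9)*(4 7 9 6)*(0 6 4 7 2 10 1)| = |(0 8)(1 4 2 10)(6 7 9)| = 12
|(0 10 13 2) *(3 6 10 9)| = |(0 9 3 6 10 13 2)| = 7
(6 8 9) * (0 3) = (0 3)(6 8 9) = [3, 1, 2, 0, 4, 5, 8, 7, 9, 6]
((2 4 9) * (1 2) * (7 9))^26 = ((1 2 4 7 9))^26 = (1 2 4 7 9)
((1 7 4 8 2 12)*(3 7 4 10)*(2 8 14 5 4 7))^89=(1 12 2 3 10 7)(4 5 14)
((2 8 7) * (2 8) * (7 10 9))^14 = (7 10)(8 9)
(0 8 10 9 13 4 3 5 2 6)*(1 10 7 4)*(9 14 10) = (0 8 7 4 3 5 2 6)(1 9 13)(10 14) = [8, 9, 6, 5, 3, 2, 0, 4, 7, 13, 14, 11, 12, 1, 10]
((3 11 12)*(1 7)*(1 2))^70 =((1 7 2)(3 11 12))^70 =(1 7 2)(3 11 12)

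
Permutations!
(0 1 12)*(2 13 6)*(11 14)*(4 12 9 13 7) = (0 1 9 13 6 2 7 4 12)(11 14) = [1, 9, 7, 3, 12, 5, 2, 4, 8, 13, 10, 14, 0, 6, 11]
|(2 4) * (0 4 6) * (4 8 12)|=|(0 8 12 4 2 6)|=6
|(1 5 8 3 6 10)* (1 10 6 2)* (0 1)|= 6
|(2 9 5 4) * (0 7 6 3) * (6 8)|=20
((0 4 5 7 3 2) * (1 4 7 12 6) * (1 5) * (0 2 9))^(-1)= ((0 7 3 9)(1 4)(5 12 6))^(-1)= (0 9 3 7)(1 4)(5 6 12)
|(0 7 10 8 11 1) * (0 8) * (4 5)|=6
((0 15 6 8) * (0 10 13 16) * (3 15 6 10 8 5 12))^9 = (16)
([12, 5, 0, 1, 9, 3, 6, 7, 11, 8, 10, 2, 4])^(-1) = [2, 3, 11, 5, 12, 1, 6, 7, 9, 4, 10, 8, 0]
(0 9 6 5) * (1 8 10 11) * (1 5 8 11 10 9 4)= (0 4 1 11 5)(6 8 9)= [4, 11, 2, 3, 1, 0, 8, 7, 9, 6, 10, 5]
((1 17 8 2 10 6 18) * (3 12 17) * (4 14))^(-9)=(18)(4 14)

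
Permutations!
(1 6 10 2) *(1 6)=(2 6 10)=[0, 1, 6, 3, 4, 5, 10, 7, 8, 9, 2]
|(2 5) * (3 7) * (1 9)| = 2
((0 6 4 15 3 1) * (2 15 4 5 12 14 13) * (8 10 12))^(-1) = (0 1 3 15 2 13 14 12 10 8 5 6)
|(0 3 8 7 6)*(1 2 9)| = |(0 3 8 7 6)(1 2 9)| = 15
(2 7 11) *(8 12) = (2 7 11)(8 12) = [0, 1, 7, 3, 4, 5, 6, 11, 12, 9, 10, 2, 8]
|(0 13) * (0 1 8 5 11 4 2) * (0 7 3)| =10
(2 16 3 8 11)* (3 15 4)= [0, 1, 16, 8, 3, 5, 6, 7, 11, 9, 10, 2, 12, 13, 14, 4, 15]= (2 16 15 4 3 8 11)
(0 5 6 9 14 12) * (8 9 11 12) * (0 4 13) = (0 5 6 11 12 4 13)(8 9 14) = [5, 1, 2, 3, 13, 6, 11, 7, 9, 14, 10, 12, 4, 0, 8]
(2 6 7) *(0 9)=[9, 1, 6, 3, 4, 5, 7, 2, 8, 0]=(0 9)(2 6 7)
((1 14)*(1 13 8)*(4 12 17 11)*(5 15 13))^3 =((1 14 5 15 13 8)(4 12 17 11))^3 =(1 15)(4 11 17 12)(5 8)(13 14)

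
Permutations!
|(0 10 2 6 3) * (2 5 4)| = 7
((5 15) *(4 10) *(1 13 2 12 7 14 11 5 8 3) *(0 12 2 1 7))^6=((0 12)(1 13)(3 7 14 11 5 15 8)(4 10))^6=(3 8 15 5 11 14 7)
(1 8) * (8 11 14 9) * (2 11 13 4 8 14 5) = (1 13 4 8)(2 11 5)(9 14) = [0, 13, 11, 3, 8, 2, 6, 7, 1, 14, 10, 5, 12, 4, 9]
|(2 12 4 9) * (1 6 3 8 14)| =20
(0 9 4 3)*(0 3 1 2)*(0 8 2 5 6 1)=(0 9 4)(1 5 6)(2 8)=[9, 5, 8, 3, 0, 6, 1, 7, 2, 4]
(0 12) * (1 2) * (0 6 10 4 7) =(0 12 6 10 4 7)(1 2) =[12, 2, 1, 3, 7, 5, 10, 0, 8, 9, 4, 11, 6]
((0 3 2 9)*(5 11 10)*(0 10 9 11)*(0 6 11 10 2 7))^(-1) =((0 3 7)(2 10 5 6 11 9))^(-1) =(0 7 3)(2 9 11 6 5 10)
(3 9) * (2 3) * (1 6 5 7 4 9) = (1 6 5 7 4 9 2 3) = [0, 6, 3, 1, 9, 7, 5, 4, 8, 2]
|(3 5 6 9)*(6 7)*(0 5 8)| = 7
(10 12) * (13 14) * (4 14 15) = (4 14 13 15)(10 12) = [0, 1, 2, 3, 14, 5, 6, 7, 8, 9, 12, 11, 10, 15, 13, 4]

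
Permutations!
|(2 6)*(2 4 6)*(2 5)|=2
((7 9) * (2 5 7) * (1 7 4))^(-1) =((1 7 9 2 5 4))^(-1) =(1 4 5 2 9 7)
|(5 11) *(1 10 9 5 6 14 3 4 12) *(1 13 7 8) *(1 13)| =30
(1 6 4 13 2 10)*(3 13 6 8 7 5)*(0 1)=[1, 8, 10, 13, 6, 3, 4, 5, 7, 9, 0, 11, 12, 2]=(0 1 8 7 5 3 13 2 10)(4 6)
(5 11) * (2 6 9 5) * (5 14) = (2 6 9 14 5 11) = [0, 1, 6, 3, 4, 11, 9, 7, 8, 14, 10, 2, 12, 13, 5]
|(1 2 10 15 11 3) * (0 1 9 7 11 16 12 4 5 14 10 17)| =28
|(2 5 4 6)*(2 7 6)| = 6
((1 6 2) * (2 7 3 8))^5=((1 6 7 3 8 2))^5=(1 2 8 3 7 6)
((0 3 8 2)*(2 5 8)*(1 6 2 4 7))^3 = ((0 3 4 7 1 6 2)(5 8))^3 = (0 7 2 4 6 3 1)(5 8)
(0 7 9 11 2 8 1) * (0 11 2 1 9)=[7, 11, 8, 3, 4, 5, 6, 0, 9, 2, 10, 1]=(0 7)(1 11)(2 8 9)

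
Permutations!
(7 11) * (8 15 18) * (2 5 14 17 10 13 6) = (2 5 14 17 10 13 6)(7 11)(8 15 18) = [0, 1, 5, 3, 4, 14, 2, 11, 15, 9, 13, 7, 12, 6, 17, 18, 16, 10, 8]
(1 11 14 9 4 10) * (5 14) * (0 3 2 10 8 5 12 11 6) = (0 3 2 10 1 6)(4 8 5 14 9)(11 12) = [3, 6, 10, 2, 8, 14, 0, 7, 5, 4, 1, 12, 11, 13, 9]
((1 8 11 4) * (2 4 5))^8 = ((1 8 11 5 2 4))^8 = (1 11 2)(4 8 5)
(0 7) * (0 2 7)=(2 7)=[0, 1, 7, 3, 4, 5, 6, 2]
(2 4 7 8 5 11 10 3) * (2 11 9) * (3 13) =(2 4 7 8 5 9)(3 11 10 13) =[0, 1, 4, 11, 7, 9, 6, 8, 5, 2, 13, 10, 12, 3]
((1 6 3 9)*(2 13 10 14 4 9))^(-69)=(1 2 14)(3 10 9)(4 6 13)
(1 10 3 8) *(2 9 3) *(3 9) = (1 10 2 3 8) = [0, 10, 3, 8, 4, 5, 6, 7, 1, 9, 2]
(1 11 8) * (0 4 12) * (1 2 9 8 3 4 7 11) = [7, 1, 9, 4, 12, 5, 6, 11, 2, 8, 10, 3, 0] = (0 7 11 3 4 12)(2 9 8)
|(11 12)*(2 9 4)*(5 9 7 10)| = |(2 7 10 5 9 4)(11 12)| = 6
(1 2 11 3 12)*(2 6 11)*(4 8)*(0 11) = (0 11 3 12 1 6)(4 8) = [11, 6, 2, 12, 8, 5, 0, 7, 4, 9, 10, 3, 1]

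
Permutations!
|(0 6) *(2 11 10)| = |(0 6)(2 11 10)| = 6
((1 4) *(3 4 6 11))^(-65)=((1 6 11 3 4))^(-65)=(11)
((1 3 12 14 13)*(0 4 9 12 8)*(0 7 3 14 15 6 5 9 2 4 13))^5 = (15)(0 13 1 14)(2 4)(3 7 8)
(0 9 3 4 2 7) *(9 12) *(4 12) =(0 4 2 7)(3 12 9) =[4, 1, 7, 12, 2, 5, 6, 0, 8, 3, 10, 11, 9]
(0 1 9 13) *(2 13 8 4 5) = (0 1 9 8 4 5 2 13) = [1, 9, 13, 3, 5, 2, 6, 7, 4, 8, 10, 11, 12, 0]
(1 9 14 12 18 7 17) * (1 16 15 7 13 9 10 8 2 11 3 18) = (1 10 8 2 11 3 18 13 9 14 12)(7 17 16 15) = [0, 10, 11, 18, 4, 5, 6, 17, 2, 14, 8, 3, 1, 9, 12, 7, 15, 16, 13]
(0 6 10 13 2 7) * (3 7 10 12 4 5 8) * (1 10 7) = (0 6 12 4 5 8 3 1 10 13 2 7) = [6, 10, 7, 1, 5, 8, 12, 0, 3, 9, 13, 11, 4, 2]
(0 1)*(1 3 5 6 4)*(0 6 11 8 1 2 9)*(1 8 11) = (11)(0 3 5 1 6 4 2 9) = [3, 6, 9, 5, 2, 1, 4, 7, 8, 0, 10, 11]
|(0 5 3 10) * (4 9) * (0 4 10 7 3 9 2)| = |(0 5 9 10 4 2)(3 7)| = 6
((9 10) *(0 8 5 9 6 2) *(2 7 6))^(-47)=(0 8 5 9 10 2)(6 7)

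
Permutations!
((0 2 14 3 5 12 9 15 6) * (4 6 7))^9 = ((0 2 14 3 5 12 9 15 7 4 6))^9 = (0 4 15 12 3 2 6 7 9 5 14)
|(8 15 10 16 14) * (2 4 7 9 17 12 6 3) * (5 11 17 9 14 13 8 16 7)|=56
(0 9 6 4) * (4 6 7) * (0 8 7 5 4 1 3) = (0 9 5 4 8 7 1 3) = [9, 3, 2, 0, 8, 4, 6, 1, 7, 5]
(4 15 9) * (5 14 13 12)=(4 15 9)(5 14 13 12)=[0, 1, 2, 3, 15, 14, 6, 7, 8, 4, 10, 11, 5, 12, 13, 9]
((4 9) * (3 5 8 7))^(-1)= (3 7 8 5)(4 9)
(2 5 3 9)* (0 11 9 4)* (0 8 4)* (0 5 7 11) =[0, 1, 7, 5, 8, 3, 6, 11, 4, 2, 10, 9] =(2 7 11 9)(3 5)(4 8)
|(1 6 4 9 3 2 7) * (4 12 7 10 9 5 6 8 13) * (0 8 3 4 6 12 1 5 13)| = |(0 8)(1 3 2 10 9 4 13 6)(5 12 7)| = 24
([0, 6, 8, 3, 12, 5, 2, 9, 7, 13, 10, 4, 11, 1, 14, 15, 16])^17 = [0, 8, 9, 3, 11, 5, 7, 1, 13, 6, 10, 12, 4, 2, 14, 15, 16]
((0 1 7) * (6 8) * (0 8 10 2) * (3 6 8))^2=((0 1 7 3 6 10 2))^2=(0 7 6 2 1 3 10)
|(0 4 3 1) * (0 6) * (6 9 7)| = 7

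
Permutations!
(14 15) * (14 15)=[0, 1, 2, 3, 4, 5, 6, 7, 8, 9, 10, 11, 12, 13, 14, 15]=(15)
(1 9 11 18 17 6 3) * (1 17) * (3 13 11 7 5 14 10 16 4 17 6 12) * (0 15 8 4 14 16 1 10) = [15, 9, 2, 6, 17, 16, 13, 5, 4, 7, 1, 18, 3, 11, 0, 8, 14, 12, 10] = (0 15 8 4 17 12 3 6 13 11 18 10 1 9 7 5 16 14)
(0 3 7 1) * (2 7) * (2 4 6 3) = (0 2 7 1)(3 4 6) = [2, 0, 7, 4, 6, 5, 3, 1]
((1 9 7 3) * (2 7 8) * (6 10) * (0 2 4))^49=(0 2 7 3 1 9 8 4)(6 10)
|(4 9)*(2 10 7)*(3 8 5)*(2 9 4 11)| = 15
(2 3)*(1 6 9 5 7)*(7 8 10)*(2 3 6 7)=[0, 7, 6, 3, 4, 8, 9, 1, 10, 5, 2]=(1 7)(2 6 9 5 8 10)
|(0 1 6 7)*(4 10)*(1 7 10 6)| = 6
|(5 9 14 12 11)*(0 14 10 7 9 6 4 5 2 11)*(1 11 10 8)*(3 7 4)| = |(0 14 12)(1 11 2 10 4 5 6 3 7 9 8)| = 33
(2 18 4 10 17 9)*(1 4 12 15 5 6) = [0, 4, 18, 3, 10, 6, 1, 7, 8, 2, 17, 11, 15, 13, 14, 5, 16, 9, 12] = (1 4 10 17 9 2 18 12 15 5 6)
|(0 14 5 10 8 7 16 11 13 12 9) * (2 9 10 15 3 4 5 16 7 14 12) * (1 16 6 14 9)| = 20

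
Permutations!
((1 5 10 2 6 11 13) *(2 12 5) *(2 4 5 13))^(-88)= ((1 4 5 10 12 13)(2 6 11))^(-88)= (1 5 12)(2 11 6)(4 10 13)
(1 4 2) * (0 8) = (0 8)(1 4 2) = [8, 4, 1, 3, 2, 5, 6, 7, 0]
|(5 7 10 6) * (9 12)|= |(5 7 10 6)(9 12)|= 4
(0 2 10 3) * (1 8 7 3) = [2, 8, 10, 0, 4, 5, 6, 3, 7, 9, 1] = (0 2 10 1 8 7 3)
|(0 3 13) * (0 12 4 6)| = |(0 3 13 12 4 6)| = 6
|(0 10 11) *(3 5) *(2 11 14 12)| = 6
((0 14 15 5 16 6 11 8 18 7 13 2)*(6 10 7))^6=((0 14 15 5 16 10 7 13 2)(6 11 8 18))^6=(0 7 5)(2 10 15)(6 8)(11 18)(13 16 14)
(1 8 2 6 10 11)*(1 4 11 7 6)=(1 8 2)(4 11)(6 10 7)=[0, 8, 1, 3, 11, 5, 10, 6, 2, 9, 7, 4]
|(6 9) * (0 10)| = 2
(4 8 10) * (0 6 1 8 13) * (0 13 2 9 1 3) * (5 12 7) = (13)(0 6 3)(1 8 10 4 2 9)(5 12 7) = [6, 8, 9, 0, 2, 12, 3, 5, 10, 1, 4, 11, 7, 13]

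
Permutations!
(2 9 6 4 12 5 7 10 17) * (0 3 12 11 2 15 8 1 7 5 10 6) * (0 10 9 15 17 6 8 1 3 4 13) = (17)(0 4 11 2 15 1 7 8 3 12 9 10 6 13) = [4, 7, 15, 12, 11, 5, 13, 8, 3, 10, 6, 2, 9, 0, 14, 1, 16, 17]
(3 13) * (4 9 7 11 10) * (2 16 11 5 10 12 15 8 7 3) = (2 16 11 12 15 8 7 5 10 4 9 3 13) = [0, 1, 16, 13, 9, 10, 6, 5, 7, 3, 4, 12, 15, 2, 14, 8, 11]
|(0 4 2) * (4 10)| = |(0 10 4 2)| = 4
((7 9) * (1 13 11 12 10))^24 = ((1 13 11 12 10)(7 9))^24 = (1 10 12 11 13)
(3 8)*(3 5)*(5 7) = (3 8 7 5) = [0, 1, 2, 8, 4, 3, 6, 5, 7]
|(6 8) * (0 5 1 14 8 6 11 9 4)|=8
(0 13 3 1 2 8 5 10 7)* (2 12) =(0 13 3 1 12 2 8 5 10 7) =[13, 12, 8, 1, 4, 10, 6, 0, 5, 9, 7, 11, 2, 3]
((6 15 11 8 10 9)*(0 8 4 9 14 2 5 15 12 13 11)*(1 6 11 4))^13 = (0 15 5 2 14 10 8)(1 11 9 4 13 12 6)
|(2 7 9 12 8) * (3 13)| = 10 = |(2 7 9 12 8)(3 13)|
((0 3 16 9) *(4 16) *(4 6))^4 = (0 16 6)(3 9 4)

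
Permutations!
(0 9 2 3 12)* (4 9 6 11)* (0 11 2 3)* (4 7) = (0 6 2)(3 12 11 7 4 9) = [6, 1, 0, 12, 9, 5, 2, 4, 8, 3, 10, 7, 11]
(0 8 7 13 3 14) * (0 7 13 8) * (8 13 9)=(3 14 7 13)(8 9)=[0, 1, 2, 14, 4, 5, 6, 13, 9, 8, 10, 11, 12, 3, 7]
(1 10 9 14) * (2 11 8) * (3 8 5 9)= (1 10 3 8 2 11 5 9 14)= [0, 10, 11, 8, 4, 9, 6, 7, 2, 14, 3, 5, 12, 13, 1]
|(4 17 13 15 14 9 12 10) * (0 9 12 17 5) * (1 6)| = |(0 9 17 13 15 14 12 10 4 5)(1 6)| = 10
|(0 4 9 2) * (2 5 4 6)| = |(0 6 2)(4 9 5)| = 3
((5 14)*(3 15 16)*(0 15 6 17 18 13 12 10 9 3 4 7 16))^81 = (0 15)(3 6 17 18 13 12 10 9)(5 14)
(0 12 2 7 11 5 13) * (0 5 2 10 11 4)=(0 12 10 11 2 7 4)(5 13)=[12, 1, 7, 3, 0, 13, 6, 4, 8, 9, 11, 2, 10, 5]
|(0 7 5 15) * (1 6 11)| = |(0 7 5 15)(1 6 11)| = 12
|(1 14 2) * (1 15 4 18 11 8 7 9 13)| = 11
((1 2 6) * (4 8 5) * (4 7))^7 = ((1 2 6)(4 8 5 7))^7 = (1 2 6)(4 7 5 8)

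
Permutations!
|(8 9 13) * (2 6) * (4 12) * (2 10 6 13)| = 4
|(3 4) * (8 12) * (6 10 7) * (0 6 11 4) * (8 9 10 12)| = 9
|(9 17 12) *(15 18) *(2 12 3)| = |(2 12 9 17 3)(15 18)| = 10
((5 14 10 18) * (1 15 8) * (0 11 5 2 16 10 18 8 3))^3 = ((0 11 5 14 18 2 16 10 8 1 15 3))^3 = (0 14 16 1)(2 8 3 5)(10 15 11 18)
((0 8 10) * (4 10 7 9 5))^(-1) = (0 10 4 5 9 7 8)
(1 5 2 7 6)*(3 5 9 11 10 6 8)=[0, 9, 7, 5, 4, 2, 1, 8, 3, 11, 6, 10]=(1 9 11 10 6)(2 7 8 3 5)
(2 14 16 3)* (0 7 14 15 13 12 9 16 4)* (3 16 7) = (16)(0 3 2 15 13 12 9 7 14 4) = [3, 1, 15, 2, 0, 5, 6, 14, 8, 7, 10, 11, 9, 12, 4, 13, 16]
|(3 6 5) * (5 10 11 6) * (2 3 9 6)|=7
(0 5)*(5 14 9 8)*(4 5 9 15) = (0 14 15 4 5)(8 9) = [14, 1, 2, 3, 5, 0, 6, 7, 9, 8, 10, 11, 12, 13, 15, 4]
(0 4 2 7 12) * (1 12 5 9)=(0 4 2 7 5 9 1 12)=[4, 12, 7, 3, 2, 9, 6, 5, 8, 1, 10, 11, 0]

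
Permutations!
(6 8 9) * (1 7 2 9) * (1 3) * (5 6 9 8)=[0, 7, 8, 1, 4, 6, 5, 2, 3, 9]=(9)(1 7 2 8 3)(5 6)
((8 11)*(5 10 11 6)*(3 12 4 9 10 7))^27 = ((3 12 4 9 10 11 8 6 5 7))^27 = (3 6 10 12 5 11 4 7 8 9)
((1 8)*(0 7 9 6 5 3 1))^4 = (0 5)(1 9)(3 7)(6 8)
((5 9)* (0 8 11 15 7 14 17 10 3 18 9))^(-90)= (0 17)(3 11)(5 14)(7 9)(8 10)(15 18)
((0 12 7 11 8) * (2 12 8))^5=((0 8)(2 12 7 11))^5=(0 8)(2 12 7 11)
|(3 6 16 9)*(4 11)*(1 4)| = |(1 4 11)(3 6 16 9)| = 12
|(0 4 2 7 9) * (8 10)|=10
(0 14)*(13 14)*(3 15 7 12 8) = (0 13 14)(3 15 7 12 8) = [13, 1, 2, 15, 4, 5, 6, 12, 3, 9, 10, 11, 8, 14, 0, 7]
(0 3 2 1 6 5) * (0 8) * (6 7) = (0 3 2 1 7 6 5 8) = [3, 7, 1, 2, 4, 8, 5, 6, 0]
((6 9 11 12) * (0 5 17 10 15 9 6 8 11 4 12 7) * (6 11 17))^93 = (0 11 5 7 6)(4 8 10 9 12 17 15)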